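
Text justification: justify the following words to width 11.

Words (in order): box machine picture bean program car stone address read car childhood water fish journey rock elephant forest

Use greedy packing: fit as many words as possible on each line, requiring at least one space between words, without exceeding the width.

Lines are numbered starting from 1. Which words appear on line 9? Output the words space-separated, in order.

Line 1: ['box', 'machine'] (min_width=11, slack=0)
Line 2: ['picture'] (min_width=7, slack=4)
Line 3: ['bean'] (min_width=4, slack=7)
Line 4: ['program', 'car'] (min_width=11, slack=0)
Line 5: ['stone'] (min_width=5, slack=6)
Line 6: ['address'] (min_width=7, slack=4)
Line 7: ['read', 'car'] (min_width=8, slack=3)
Line 8: ['childhood'] (min_width=9, slack=2)
Line 9: ['water', 'fish'] (min_width=10, slack=1)
Line 10: ['journey'] (min_width=7, slack=4)
Line 11: ['rock'] (min_width=4, slack=7)
Line 12: ['elephant'] (min_width=8, slack=3)
Line 13: ['forest'] (min_width=6, slack=5)

Answer: water fish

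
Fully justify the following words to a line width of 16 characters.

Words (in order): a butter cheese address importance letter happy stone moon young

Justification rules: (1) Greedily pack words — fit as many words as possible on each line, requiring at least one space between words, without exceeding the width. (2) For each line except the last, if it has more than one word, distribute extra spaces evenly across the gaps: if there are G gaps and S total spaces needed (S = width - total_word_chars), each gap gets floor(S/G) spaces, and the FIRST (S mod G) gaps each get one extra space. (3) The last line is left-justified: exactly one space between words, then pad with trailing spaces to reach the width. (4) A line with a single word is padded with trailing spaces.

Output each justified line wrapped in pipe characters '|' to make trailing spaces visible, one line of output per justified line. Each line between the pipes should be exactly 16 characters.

Answer: |a  butter cheese|
|address         |
|importance      |
|letter     happy|
|stone moon young|

Derivation:
Line 1: ['a', 'butter', 'cheese'] (min_width=15, slack=1)
Line 2: ['address'] (min_width=7, slack=9)
Line 3: ['importance'] (min_width=10, slack=6)
Line 4: ['letter', 'happy'] (min_width=12, slack=4)
Line 5: ['stone', 'moon', 'young'] (min_width=16, slack=0)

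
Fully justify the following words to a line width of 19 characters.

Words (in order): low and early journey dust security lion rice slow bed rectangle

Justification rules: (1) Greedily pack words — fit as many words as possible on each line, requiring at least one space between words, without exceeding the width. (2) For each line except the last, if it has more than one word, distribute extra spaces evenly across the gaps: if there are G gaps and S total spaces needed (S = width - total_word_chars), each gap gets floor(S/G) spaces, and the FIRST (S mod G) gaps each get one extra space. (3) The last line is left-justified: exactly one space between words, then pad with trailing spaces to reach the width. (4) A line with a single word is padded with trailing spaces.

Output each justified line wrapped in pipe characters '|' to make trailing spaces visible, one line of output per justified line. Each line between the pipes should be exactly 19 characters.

Answer: |low    and    early|
|journey        dust|
|security  lion rice|
|slow bed rectangle |

Derivation:
Line 1: ['low', 'and', 'early'] (min_width=13, slack=6)
Line 2: ['journey', 'dust'] (min_width=12, slack=7)
Line 3: ['security', 'lion', 'rice'] (min_width=18, slack=1)
Line 4: ['slow', 'bed', 'rectangle'] (min_width=18, slack=1)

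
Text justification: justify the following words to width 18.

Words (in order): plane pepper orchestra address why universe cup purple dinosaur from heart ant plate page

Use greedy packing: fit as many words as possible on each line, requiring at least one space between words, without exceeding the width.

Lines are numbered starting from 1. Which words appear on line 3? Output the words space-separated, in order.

Line 1: ['plane', 'pepper'] (min_width=12, slack=6)
Line 2: ['orchestra', 'address'] (min_width=17, slack=1)
Line 3: ['why', 'universe', 'cup'] (min_width=16, slack=2)
Line 4: ['purple', 'dinosaur'] (min_width=15, slack=3)
Line 5: ['from', 'heart', 'ant'] (min_width=14, slack=4)
Line 6: ['plate', 'page'] (min_width=10, slack=8)

Answer: why universe cup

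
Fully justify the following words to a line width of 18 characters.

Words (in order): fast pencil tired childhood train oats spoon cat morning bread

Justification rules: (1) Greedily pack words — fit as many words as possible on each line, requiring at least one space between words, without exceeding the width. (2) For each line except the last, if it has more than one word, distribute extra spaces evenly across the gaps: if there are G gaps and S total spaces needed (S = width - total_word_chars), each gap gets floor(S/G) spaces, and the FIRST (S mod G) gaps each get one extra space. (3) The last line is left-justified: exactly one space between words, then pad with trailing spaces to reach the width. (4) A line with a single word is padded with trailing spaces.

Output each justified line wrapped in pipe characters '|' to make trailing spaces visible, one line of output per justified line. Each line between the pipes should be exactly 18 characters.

Answer: |fast  pencil tired|
|childhood    train|
|oats   spoon   cat|
|morning bread     |

Derivation:
Line 1: ['fast', 'pencil', 'tired'] (min_width=17, slack=1)
Line 2: ['childhood', 'train'] (min_width=15, slack=3)
Line 3: ['oats', 'spoon', 'cat'] (min_width=14, slack=4)
Line 4: ['morning', 'bread'] (min_width=13, slack=5)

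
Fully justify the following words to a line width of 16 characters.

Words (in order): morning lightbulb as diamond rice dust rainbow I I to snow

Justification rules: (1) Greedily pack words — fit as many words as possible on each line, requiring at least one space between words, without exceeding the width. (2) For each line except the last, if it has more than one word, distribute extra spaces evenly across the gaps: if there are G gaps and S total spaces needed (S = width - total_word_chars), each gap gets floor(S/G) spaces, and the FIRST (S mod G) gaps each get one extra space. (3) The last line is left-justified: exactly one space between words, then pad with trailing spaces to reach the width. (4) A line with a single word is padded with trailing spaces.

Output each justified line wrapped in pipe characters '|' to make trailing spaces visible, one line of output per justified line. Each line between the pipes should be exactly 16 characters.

Line 1: ['morning'] (min_width=7, slack=9)
Line 2: ['lightbulb', 'as'] (min_width=12, slack=4)
Line 3: ['diamond', 'rice'] (min_width=12, slack=4)
Line 4: ['dust', 'rainbow', 'I', 'I'] (min_width=16, slack=0)
Line 5: ['to', 'snow'] (min_width=7, slack=9)

Answer: |morning         |
|lightbulb     as|
|diamond     rice|
|dust rainbow I I|
|to snow         |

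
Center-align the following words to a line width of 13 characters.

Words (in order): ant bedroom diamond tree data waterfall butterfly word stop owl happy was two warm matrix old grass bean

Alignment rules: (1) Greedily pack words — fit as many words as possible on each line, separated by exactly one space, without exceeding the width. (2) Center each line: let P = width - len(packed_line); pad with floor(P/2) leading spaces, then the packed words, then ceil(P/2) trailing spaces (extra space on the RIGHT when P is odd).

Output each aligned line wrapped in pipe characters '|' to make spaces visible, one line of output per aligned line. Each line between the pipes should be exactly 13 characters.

Line 1: ['ant', 'bedroom'] (min_width=11, slack=2)
Line 2: ['diamond', 'tree'] (min_width=12, slack=1)
Line 3: ['data'] (min_width=4, slack=9)
Line 4: ['waterfall'] (min_width=9, slack=4)
Line 5: ['butterfly'] (min_width=9, slack=4)
Line 6: ['word', 'stop', 'owl'] (min_width=13, slack=0)
Line 7: ['happy', 'was', 'two'] (min_width=13, slack=0)
Line 8: ['warm', 'matrix'] (min_width=11, slack=2)
Line 9: ['old', 'grass'] (min_width=9, slack=4)
Line 10: ['bean'] (min_width=4, slack=9)

Answer: | ant bedroom |
|diamond tree |
|    data     |
|  waterfall  |
|  butterfly  |
|word stop owl|
|happy was two|
| warm matrix |
|  old grass  |
|    bean     |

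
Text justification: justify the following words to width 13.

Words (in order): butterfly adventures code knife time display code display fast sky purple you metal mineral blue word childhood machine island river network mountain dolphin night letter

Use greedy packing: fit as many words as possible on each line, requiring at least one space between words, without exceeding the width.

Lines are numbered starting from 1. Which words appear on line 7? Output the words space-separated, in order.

Answer: purple you

Derivation:
Line 1: ['butterfly'] (min_width=9, slack=4)
Line 2: ['adventures'] (min_width=10, slack=3)
Line 3: ['code', 'knife'] (min_width=10, slack=3)
Line 4: ['time', 'display'] (min_width=12, slack=1)
Line 5: ['code', 'display'] (min_width=12, slack=1)
Line 6: ['fast', 'sky'] (min_width=8, slack=5)
Line 7: ['purple', 'you'] (min_width=10, slack=3)
Line 8: ['metal', 'mineral'] (min_width=13, slack=0)
Line 9: ['blue', 'word'] (min_width=9, slack=4)
Line 10: ['childhood'] (min_width=9, slack=4)
Line 11: ['machine'] (min_width=7, slack=6)
Line 12: ['island', 'river'] (min_width=12, slack=1)
Line 13: ['network'] (min_width=7, slack=6)
Line 14: ['mountain'] (min_width=8, slack=5)
Line 15: ['dolphin', 'night'] (min_width=13, slack=0)
Line 16: ['letter'] (min_width=6, slack=7)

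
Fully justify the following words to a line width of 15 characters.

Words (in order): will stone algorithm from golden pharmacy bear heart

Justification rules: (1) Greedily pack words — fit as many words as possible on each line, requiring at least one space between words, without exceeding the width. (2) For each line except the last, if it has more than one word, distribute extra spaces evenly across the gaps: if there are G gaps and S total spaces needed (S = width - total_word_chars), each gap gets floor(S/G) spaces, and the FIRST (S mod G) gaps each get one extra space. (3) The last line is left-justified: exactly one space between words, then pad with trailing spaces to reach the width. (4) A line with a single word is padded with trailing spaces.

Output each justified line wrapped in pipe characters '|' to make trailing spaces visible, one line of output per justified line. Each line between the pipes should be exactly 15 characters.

Line 1: ['will', 'stone'] (min_width=10, slack=5)
Line 2: ['algorithm', 'from'] (min_width=14, slack=1)
Line 3: ['golden', 'pharmacy'] (min_width=15, slack=0)
Line 4: ['bear', 'heart'] (min_width=10, slack=5)

Answer: |will      stone|
|algorithm  from|
|golden pharmacy|
|bear heart     |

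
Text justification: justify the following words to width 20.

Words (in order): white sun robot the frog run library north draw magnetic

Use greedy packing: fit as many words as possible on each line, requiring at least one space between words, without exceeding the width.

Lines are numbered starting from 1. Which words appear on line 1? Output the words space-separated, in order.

Line 1: ['white', 'sun', 'robot', 'the'] (min_width=19, slack=1)
Line 2: ['frog', 'run', 'library'] (min_width=16, slack=4)
Line 3: ['north', 'draw', 'magnetic'] (min_width=19, slack=1)

Answer: white sun robot the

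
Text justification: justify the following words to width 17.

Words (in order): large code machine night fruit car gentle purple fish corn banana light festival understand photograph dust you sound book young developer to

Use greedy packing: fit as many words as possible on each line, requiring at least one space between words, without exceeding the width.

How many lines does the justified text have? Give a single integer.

Answer: 11

Derivation:
Line 1: ['large', 'code'] (min_width=10, slack=7)
Line 2: ['machine', 'night'] (min_width=13, slack=4)
Line 3: ['fruit', 'car', 'gentle'] (min_width=16, slack=1)
Line 4: ['purple', 'fish', 'corn'] (min_width=16, slack=1)
Line 5: ['banana', 'light'] (min_width=12, slack=5)
Line 6: ['festival'] (min_width=8, slack=9)
Line 7: ['understand'] (min_width=10, slack=7)
Line 8: ['photograph', 'dust'] (min_width=15, slack=2)
Line 9: ['you', 'sound', 'book'] (min_width=14, slack=3)
Line 10: ['young', 'developer'] (min_width=15, slack=2)
Line 11: ['to'] (min_width=2, slack=15)
Total lines: 11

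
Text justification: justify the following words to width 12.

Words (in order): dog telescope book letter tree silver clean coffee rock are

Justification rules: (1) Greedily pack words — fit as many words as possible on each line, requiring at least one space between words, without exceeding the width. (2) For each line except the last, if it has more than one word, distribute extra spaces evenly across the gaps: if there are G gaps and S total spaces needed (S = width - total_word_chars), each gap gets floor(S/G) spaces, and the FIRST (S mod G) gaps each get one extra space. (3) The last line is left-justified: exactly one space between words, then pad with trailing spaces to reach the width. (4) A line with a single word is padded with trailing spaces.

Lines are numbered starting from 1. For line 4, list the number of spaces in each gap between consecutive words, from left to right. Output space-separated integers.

Answer: 2

Derivation:
Line 1: ['dog'] (min_width=3, slack=9)
Line 2: ['telescope'] (min_width=9, slack=3)
Line 3: ['book', 'letter'] (min_width=11, slack=1)
Line 4: ['tree', 'silver'] (min_width=11, slack=1)
Line 5: ['clean', 'coffee'] (min_width=12, slack=0)
Line 6: ['rock', 'are'] (min_width=8, slack=4)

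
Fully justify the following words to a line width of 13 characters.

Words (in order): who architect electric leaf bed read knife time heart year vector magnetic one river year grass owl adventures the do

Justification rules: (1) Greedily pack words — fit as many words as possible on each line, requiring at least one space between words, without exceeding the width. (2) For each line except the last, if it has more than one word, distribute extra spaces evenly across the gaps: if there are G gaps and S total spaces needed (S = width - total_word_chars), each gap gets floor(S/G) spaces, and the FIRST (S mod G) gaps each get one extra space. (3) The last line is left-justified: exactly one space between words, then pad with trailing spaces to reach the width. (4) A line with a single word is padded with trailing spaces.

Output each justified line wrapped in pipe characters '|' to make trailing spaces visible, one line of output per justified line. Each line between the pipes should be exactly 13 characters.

Answer: |who architect|
|electric leaf|
|bed      read|
|knife    time|
|heart    year|
|vector       |
|magnetic  one|
|river    year|
|grass     owl|
|adventures   |
|the do       |

Derivation:
Line 1: ['who', 'architect'] (min_width=13, slack=0)
Line 2: ['electric', 'leaf'] (min_width=13, slack=0)
Line 3: ['bed', 'read'] (min_width=8, slack=5)
Line 4: ['knife', 'time'] (min_width=10, slack=3)
Line 5: ['heart', 'year'] (min_width=10, slack=3)
Line 6: ['vector'] (min_width=6, slack=7)
Line 7: ['magnetic', 'one'] (min_width=12, slack=1)
Line 8: ['river', 'year'] (min_width=10, slack=3)
Line 9: ['grass', 'owl'] (min_width=9, slack=4)
Line 10: ['adventures'] (min_width=10, slack=3)
Line 11: ['the', 'do'] (min_width=6, slack=7)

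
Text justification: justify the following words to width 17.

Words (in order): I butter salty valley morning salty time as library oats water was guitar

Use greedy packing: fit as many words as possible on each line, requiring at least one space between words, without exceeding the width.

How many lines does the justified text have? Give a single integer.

Answer: 5

Derivation:
Line 1: ['I', 'butter', 'salty'] (min_width=14, slack=3)
Line 2: ['valley', 'morning'] (min_width=14, slack=3)
Line 3: ['salty', 'time', 'as'] (min_width=13, slack=4)
Line 4: ['library', 'oats'] (min_width=12, slack=5)
Line 5: ['water', 'was', 'guitar'] (min_width=16, slack=1)
Total lines: 5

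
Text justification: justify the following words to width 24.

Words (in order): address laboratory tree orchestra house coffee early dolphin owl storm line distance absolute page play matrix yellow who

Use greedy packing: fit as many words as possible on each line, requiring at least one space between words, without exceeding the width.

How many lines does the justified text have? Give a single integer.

Line 1: ['address', 'laboratory', 'tree'] (min_width=23, slack=1)
Line 2: ['orchestra', 'house', 'coffee'] (min_width=22, slack=2)
Line 3: ['early', 'dolphin', 'owl', 'storm'] (min_width=23, slack=1)
Line 4: ['line', 'distance', 'absolute'] (min_width=22, slack=2)
Line 5: ['page', 'play', 'matrix', 'yellow'] (min_width=23, slack=1)
Line 6: ['who'] (min_width=3, slack=21)
Total lines: 6

Answer: 6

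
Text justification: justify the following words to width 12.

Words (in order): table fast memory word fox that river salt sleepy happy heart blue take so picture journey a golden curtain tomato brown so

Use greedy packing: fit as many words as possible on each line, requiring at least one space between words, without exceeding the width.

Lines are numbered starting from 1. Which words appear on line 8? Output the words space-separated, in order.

Line 1: ['table', 'fast'] (min_width=10, slack=2)
Line 2: ['memory', 'word'] (min_width=11, slack=1)
Line 3: ['fox', 'that'] (min_width=8, slack=4)
Line 4: ['river', 'salt'] (min_width=10, slack=2)
Line 5: ['sleepy', 'happy'] (min_width=12, slack=0)
Line 6: ['heart', 'blue'] (min_width=10, slack=2)
Line 7: ['take', 'so'] (min_width=7, slack=5)
Line 8: ['picture'] (min_width=7, slack=5)
Line 9: ['journey', 'a'] (min_width=9, slack=3)
Line 10: ['golden'] (min_width=6, slack=6)
Line 11: ['curtain'] (min_width=7, slack=5)
Line 12: ['tomato', 'brown'] (min_width=12, slack=0)
Line 13: ['so'] (min_width=2, slack=10)

Answer: picture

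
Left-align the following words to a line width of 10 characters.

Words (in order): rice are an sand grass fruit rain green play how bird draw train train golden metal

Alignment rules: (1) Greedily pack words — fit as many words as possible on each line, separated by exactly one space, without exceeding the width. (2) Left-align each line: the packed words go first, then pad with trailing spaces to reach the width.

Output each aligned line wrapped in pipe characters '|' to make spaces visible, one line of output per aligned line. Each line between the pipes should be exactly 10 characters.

Line 1: ['rice', 'are'] (min_width=8, slack=2)
Line 2: ['an', 'sand'] (min_width=7, slack=3)
Line 3: ['grass'] (min_width=5, slack=5)
Line 4: ['fruit', 'rain'] (min_width=10, slack=0)
Line 5: ['green', 'play'] (min_width=10, slack=0)
Line 6: ['how', 'bird'] (min_width=8, slack=2)
Line 7: ['draw', 'train'] (min_width=10, slack=0)
Line 8: ['train'] (min_width=5, slack=5)
Line 9: ['golden'] (min_width=6, slack=4)
Line 10: ['metal'] (min_width=5, slack=5)

Answer: |rice are  |
|an sand   |
|grass     |
|fruit rain|
|green play|
|how bird  |
|draw train|
|train     |
|golden    |
|metal     |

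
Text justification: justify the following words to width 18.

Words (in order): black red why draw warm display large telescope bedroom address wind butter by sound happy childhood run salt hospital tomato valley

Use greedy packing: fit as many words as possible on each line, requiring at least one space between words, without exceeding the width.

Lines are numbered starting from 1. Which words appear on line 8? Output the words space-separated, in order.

Answer: tomato valley

Derivation:
Line 1: ['black', 'red', 'why', 'draw'] (min_width=18, slack=0)
Line 2: ['warm', 'display', 'large'] (min_width=18, slack=0)
Line 3: ['telescope', 'bedroom'] (min_width=17, slack=1)
Line 4: ['address', 'wind'] (min_width=12, slack=6)
Line 5: ['butter', 'by', 'sound'] (min_width=15, slack=3)
Line 6: ['happy', 'childhood'] (min_width=15, slack=3)
Line 7: ['run', 'salt', 'hospital'] (min_width=17, slack=1)
Line 8: ['tomato', 'valley'] (min_width=13, slack=5)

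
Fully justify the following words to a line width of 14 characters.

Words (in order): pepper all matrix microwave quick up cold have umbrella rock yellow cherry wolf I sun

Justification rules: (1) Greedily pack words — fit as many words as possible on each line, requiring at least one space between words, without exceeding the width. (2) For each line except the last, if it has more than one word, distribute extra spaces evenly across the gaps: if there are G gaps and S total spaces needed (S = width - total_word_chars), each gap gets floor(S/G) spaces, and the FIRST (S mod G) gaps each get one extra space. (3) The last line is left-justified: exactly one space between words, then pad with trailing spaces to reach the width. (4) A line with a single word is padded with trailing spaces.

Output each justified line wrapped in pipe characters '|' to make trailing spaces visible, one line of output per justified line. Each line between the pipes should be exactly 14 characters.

Answer: |pepper     all|
|matrix        |
|microwave     |
|quick  up cold|
|have  umbrella|
|rock    yellow|
|cherry  wolf I|
|sun           |

Derivation:
Line 1: ['pepper', 'all'] (min_width=10, slack=4)
Line 2: ['matrix'] (min_width=6, slack=8)
Line 3: ['microwave'] (min_width=9, slack=5)
Line 4: ['quick', 'up', 'cold'] (min_width=13, slack=1)
Line 5: ['have', 'umbrella'] (min_width=13, slack=1)
Line 6: ['rock', 'yellow'] (min_width=11, slack=3)
Line 7: ['cherry', 'wolf', 'I'] (min_width=13, slack=1)
Line 8: ['sun'] (min_width=3, slack=11)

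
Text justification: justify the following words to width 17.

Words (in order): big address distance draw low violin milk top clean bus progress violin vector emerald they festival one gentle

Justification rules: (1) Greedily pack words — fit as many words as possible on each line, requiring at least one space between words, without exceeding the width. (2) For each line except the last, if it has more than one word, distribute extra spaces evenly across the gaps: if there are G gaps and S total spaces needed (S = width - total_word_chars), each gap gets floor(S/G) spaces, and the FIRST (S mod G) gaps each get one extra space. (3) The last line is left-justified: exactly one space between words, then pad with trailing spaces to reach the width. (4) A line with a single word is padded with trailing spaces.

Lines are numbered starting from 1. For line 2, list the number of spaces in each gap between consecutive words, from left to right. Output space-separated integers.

Line 1: ['big', 'address'] (min_width=11, slack=6)
Line 2: ['distance', 'draw', 'low'] (min_width=17, slack=0)
Line 3: ['violin', 'milk', 'top'] (min_width=15, slack=2)
Line 4: ['clean', 'bus'] (min_width=9, slack=8)
Line 5: ['progress', 'violin'] (min_width=15, slack=2)
Line 6: ['vector', 'emerald'] (min_width=14, slack=3)
Line 7: ['they', 'festival', 'one'] (min_width=17, slack=0)
Line 8: ['gentle'] (min_width=6, slack=11)

Answer: 1 1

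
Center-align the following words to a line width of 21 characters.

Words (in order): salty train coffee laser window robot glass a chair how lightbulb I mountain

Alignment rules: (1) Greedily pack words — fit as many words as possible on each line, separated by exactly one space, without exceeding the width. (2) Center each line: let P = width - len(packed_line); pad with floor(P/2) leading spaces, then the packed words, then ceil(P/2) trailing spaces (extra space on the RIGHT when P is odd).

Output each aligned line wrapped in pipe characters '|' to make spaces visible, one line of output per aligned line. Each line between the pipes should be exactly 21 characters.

Line 1: ['salty', 'train', 'coffee'] (min_width=18, slack=3)
Line 2: ['laser', 'window', 'robot'] (min_width=18, slack=3)
Line 3: ['glass', 'a', 'chair', 'how'] (min_width=17, slack=4)
Line 4: ['lightbulb', 'I', 'mountain'] (min_width=20, slack=1)

Answer: | salty train coffee  |
| laser window robot  |
|  glass a chair how  |
|lightbulb I mountain |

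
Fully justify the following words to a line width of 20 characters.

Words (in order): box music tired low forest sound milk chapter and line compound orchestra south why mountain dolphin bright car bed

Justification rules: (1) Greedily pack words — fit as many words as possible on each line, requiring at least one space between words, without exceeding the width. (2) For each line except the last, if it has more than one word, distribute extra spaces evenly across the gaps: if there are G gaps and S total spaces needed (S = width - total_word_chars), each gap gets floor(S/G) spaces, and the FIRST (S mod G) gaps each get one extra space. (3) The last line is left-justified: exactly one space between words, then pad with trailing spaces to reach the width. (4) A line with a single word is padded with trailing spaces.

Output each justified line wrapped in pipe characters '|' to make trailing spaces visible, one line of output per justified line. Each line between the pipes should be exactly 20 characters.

Line 1: ['box', 'music', 'tired', 'low'] (min_width=19, slack=1)
Line 2: ['forest', 'sound', 'milk'] (min_width=17, slack=3)
Line 3: ['chapter', 'and', 'line'] (min_width=16, slack=4)
Line 4: ['compound', 'orchestra'] (min_width=18, slack=2)
Line 5: ['south', 'why', 'mountain'] (min_width=18, slack=2)
Line 6: ['dolphin', 'bright', 'car'] (min_width=18, slack=2)
Line 7: ['bed'] (min_width=3, slack=17)

Answer: |box  music tired low|
|forest   sound  milk|
|chapter   and   line|
|compound   orchestra|
|south  why  mountain|
|dolphin  bright  car|
|bed                 |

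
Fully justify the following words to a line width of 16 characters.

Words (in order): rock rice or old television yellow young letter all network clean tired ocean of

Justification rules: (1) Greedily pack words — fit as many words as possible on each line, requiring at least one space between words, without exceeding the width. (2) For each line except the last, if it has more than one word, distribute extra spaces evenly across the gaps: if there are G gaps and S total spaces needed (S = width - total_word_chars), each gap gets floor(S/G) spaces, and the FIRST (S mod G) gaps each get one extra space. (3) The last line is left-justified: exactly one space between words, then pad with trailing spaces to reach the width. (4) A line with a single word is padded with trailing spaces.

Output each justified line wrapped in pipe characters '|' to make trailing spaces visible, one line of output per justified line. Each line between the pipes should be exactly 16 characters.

Line 1: ['rock', 'rice', 'or', 'old'] (min_width=16, slack=0)
Line 2: ['television'] (min_width=10, slack=6)
Line 3: ['yellow', 'young'] (min_width=12, slack=4)
Line 4: ['letter', 'all'] (min_width=10, slack=6)
Line 5: ['network', 'clean'] (min_width=13, slack=3)
Line 6: ['tired', 'ocean', 'of'] (min_width=14, slack=2)

Answer: |rock rice or old|
|television      |
|yellow     young|
|letter       all|
|network    clean|
|tired ocean of  |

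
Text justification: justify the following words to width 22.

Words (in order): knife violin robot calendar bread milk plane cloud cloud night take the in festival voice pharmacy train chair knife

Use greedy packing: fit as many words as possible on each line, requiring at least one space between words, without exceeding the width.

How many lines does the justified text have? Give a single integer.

Answer: 7

Derivation:
Line 1: ['knife', 'violin', 'robot'] (min_width=18, slack=4)
Line 2: ['calendar', 'bread', 'milk'] (min_width=19, slack=3)
Line 3: ['plane', 'cloud', 'cloud'] (min_width=17, slack=5)
Line 4: ['night', 'take', 'the', 'in'] (min_width=17, slack=5)
Line 5: ['festival', 'voice'] (min_width=14, slack=8)
Line 6: ['pharmacy', 'train', 'chair'] (min_width=20, slack=2)
Line 7: ['knife'] (min_width=5, slack=17)
Total lines: 7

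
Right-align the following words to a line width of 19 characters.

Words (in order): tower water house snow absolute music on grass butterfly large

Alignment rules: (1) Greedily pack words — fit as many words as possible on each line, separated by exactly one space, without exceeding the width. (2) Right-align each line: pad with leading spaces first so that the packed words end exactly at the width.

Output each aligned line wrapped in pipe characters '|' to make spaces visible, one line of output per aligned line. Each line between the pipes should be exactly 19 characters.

Answer: |  tower water house|
|snow absolute music|
| on grass butterfly|
|              large|

Derivation:
Line 1: ['tower', 'water', 'house'] (min_width=17, slack=2)
Line 2: ['snow', 'absolute', 'music'] (min_width=19, slack=0)
Line 3: ['on', 'grass', 'butterfly'] (min_width=18, slack=1)
Line 4: ['large'] (min_width=5, slack=14)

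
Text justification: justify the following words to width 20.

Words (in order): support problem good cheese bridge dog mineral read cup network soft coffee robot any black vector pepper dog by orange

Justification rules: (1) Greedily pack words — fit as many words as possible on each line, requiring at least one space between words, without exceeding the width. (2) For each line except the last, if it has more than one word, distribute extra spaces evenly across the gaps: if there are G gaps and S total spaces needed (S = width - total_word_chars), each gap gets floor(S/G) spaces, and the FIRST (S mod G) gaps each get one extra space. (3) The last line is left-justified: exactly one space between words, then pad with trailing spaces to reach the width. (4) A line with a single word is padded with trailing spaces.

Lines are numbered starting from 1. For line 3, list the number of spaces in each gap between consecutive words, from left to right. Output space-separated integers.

Line 1: ['support', 'problem', 'good'] (min_width=20, slack=0)
Line 2: ['cheese', 'bridge', 'dog'] (min_width=17, slack=3)
Line 3: ['mineral', 'read', 'cup'] (min_width=16, slack=4)
Line 4: ['network', 'soft', 'coffee'] (min_width=19, slack=1)
Line 5: ['robot', 'any', 'black'] (min_width=15, slack=5)
Line 6: ['vector', 'pepper', 'dog', 'by'] (min_width=20, slack=0)
Line 7: ['orange'] (min_width=6, slack=14)

Answer: 3 3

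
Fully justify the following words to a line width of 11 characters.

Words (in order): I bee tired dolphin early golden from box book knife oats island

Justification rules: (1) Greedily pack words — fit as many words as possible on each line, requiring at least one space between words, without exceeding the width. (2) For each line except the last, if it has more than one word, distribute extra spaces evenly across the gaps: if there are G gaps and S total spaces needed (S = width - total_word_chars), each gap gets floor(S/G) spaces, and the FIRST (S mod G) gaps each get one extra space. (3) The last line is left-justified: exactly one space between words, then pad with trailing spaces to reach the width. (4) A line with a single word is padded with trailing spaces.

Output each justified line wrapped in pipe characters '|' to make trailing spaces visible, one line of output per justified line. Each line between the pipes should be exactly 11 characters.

Line 1: ['I', 'bee', 'tired'] (min_width=11, slack=0)
Line 2: ['dolphin'] (min_width=7, slack=4)
Line 3: ['early'] (min_width=5, slack=6)
Line 4: ['golden', 'from'] (min_width=11, slack=0)
Line 5: ['box', 'book'] (min_width=8, slack=3)
Line 6: ['knife', 'oats'] (min_width=10, slack=1)
Line 7: ['island'] (min_width=6, slack=5)

Answer: |I bee tired|
|dolphin    |
|early      |
|golden from|
|box    book|
|knife  oats|
|island     |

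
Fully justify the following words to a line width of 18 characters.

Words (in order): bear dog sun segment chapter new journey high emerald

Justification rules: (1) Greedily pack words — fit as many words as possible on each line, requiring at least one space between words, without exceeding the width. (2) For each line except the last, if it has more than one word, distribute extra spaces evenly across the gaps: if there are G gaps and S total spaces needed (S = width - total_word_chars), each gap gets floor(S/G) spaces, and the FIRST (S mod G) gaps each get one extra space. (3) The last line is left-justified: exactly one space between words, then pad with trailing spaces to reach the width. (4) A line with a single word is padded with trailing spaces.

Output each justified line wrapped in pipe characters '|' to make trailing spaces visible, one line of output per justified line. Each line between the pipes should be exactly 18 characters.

Answer: |bear    dog    sun|
|segment    chapter|
|new  journey  high|
|emerald           |

Derivation:
Line 1: ['bear', 'dog', 'sun'] (min_width=12, slack=6)
Line 2: ['segment', 'chapter'] (min_width=15, slack=3)
Line 3: ['new', 'journey', 'high'] (min_width=16, slack=2)
Line 4: ['emerald'] (min_width=7, slack=11)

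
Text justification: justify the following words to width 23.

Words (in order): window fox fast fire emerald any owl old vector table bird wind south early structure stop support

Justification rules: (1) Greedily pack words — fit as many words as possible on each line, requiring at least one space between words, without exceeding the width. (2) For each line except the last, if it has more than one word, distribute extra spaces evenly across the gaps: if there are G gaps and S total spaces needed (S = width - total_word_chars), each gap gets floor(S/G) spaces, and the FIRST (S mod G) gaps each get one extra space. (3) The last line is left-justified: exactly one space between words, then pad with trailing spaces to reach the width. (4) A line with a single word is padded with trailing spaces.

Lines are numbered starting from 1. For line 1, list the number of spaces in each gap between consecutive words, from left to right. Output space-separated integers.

Line 1: ['window', 'fox', 'fast', 'fire'] (min_width=20, slack=3)
Line 2: ['emerald', 'any', 'owl', 'old'] (min_width=19, slack=4)
Line 3: ['vector', 'table', 'bird', 'wind'] (min_width=22, slack=1)
Line 4: ['south', 'early', 'structure'] (min_width=21, slack=2)
Line 5: ['stop', 'support'] (min_width=12, slack=11)

Answer: 2 2 2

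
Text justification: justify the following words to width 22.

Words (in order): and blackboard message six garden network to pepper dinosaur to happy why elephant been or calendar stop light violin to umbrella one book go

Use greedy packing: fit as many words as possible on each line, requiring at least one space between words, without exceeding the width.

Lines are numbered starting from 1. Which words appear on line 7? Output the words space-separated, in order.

Line 1: ['and', 'blackboard', 'message'] (min_width=22, slack=0)
Line 2: ['six', 'garden', 'network', 'to'] (min_width=21, slack=1)
Line 3: ['pepper', 'dinosaur', 'to'] (min_width=18, slack=4)
Line 4: ['happy', 'why', 'elephant'] (min_width=18, slack=4)
Line 5: ['been', 'or', 'calendar', 'stop'] (min_width=21, slack=1)
Line 6: ['light', 'violin', 'to'] (min_width=15, slack=7)
Line 7: ['umbrella', 'one', 'book', 'go'] (min_width=20, slack=2)

Answer: umbrella one book go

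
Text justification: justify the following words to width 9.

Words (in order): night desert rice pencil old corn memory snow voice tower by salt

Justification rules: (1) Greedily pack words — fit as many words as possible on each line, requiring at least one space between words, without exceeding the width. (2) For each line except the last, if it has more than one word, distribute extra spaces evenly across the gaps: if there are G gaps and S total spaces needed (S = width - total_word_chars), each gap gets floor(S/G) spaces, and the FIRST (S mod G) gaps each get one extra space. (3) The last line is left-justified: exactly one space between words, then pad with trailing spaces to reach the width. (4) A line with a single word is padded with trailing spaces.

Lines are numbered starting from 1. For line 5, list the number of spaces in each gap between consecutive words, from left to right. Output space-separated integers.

Line 1: ['night'] (min_width=5, slack=4)
Line 2: ['desert'] (min_width=6, slack=3)
Line 3: ['rice'] (min_width=4, slack=5)
Line 4: ['pencil'] (min_width=6, slack=3)
Line 5: ['old', 'corn'] (min_width=8, slack=1)
Line 6: ['memory'] (min_width=6, slack=3)
Line 7: ['snow'] (min_width=4, slack=5)
Line 8: ['voice'] (min_width=5, slack=4)
Line 9: ['tower', 'by'] (min_width=8, slack=1)
Line 10: ['salt'] (min_width=4, slack=5)

Answer: 2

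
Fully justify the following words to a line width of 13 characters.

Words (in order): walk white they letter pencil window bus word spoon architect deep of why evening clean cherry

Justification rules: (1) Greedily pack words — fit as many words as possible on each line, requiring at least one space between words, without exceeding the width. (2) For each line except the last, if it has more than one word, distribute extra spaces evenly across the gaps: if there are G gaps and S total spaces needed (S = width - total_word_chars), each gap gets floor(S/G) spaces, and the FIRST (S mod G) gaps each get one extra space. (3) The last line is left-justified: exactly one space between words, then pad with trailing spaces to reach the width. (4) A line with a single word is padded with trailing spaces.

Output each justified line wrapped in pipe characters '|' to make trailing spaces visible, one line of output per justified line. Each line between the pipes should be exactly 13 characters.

Line 1: ['walk', 'white'] (min_width=10, slack=3)
Line 2: ['they', 'letter'] (min_width=11, slack=2)
Line 3: ['pencil', 'window'] (min_width=13, slack=0)
Line 4: ['bus', 'word'] (min_width=8, slack=5)
Line 5: ['spoon'] (min_width=5, slack=8)
Line 6: ['architect'] (min_width=9, slack=4)
Line 7: ['deep', 'of', 'why'] (min_width=11, slack=2)
Line 8: ['evening', 'clean'] (min_width=13, slack=0)
Line 9: ['cherry'] (min_width=6, slack=7)

Answer: |walk    white|
|they   letter|
|pencil window|
|bus      word|
|spoon        |
|architect    |
|deep  of  why|
|evening clean|
|cherry       |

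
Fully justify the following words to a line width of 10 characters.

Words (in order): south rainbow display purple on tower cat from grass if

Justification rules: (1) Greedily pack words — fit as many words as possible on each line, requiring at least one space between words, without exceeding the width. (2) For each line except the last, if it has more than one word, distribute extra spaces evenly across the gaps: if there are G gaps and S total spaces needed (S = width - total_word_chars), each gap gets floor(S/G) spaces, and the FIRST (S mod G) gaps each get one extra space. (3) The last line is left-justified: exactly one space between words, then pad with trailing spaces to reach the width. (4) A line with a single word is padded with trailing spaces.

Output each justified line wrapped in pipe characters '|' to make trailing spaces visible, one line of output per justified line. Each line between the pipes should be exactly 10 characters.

Line 1: ['south'] (min_width=5, slack=5)
Line 2: ['rainbow'] (min_width=7, slack=3)
Line 3: ['display'] (min_width=7, slack=3)
Line 4: ['purple', 'on'] (min_width=9, slack=1)
Line 5: ['tower', 'cat'] (min_width=9, slack=1)
Line 6: ['from', 'grass'] (min_width=10, slack=0)
Line 7: ['if'] (min_width=2, slack=8)

Answer: |south     |
|rainbow   |
|display   |
|purple  on|
|tower  cat|
|from grass|
|if        |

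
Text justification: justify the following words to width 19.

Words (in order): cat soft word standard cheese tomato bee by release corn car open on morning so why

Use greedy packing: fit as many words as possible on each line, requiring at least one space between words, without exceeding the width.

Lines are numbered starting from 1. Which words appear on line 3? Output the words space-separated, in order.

Line 1: ['cat', 'soft', 'word'] (min_width=13, slack=6)
Line 2: ['standard', 'cheese'] (min_width=15, slack=4)
Line 3: ['tomato', 'bee', 'by'] (min_width=13, slack=6)
Line 4: ['release', 'corn', 'car'] (min_width=16, slack=3)
Line 5: ['open', 'on', 'morning', 'so'] (min_width=18, slack=1)
Line 6: ['why'] (min_width=3, slack=16)

Answer: tomato bee by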